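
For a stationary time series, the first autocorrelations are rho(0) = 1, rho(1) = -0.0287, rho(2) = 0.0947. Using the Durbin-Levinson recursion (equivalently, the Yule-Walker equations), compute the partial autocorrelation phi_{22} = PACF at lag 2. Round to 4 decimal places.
\phi_{22} = 0.0940

The PACF at lag k is phi_{kk}, the last component of the solution
to the Yule-Walker system G_k phi = r_k where
  (G_k)_{ij} = rho(|i - j|), (r_k)_i = rho(i), i,j = 1..k.
Equivalently, Durbin-Levinson gives phi_{kk} iteratively:
  phi_{11} = rho(1)
  phi_{kk} = [rho(k) - sum_{j=1..k-1} phi_{k-1,j} rho(k-j)]
            / [1 - sum_{j=1..k-1} phi_{k-1,j} rho(j)],
  phi_{k,j} = phi_{k-1,j} - phi_{kk} phi_{k-1,k-j},  j = 1..k-1.
Step k = 1:
  phi_11 = rho(1) = -0.0287.
Step k = 2:
  phi_22 = [rho(2) - phi_11 rho(1)] / [1 - phi_11 rho(1)] = [0.0947 - (-0.0287)(-0.0287)] / [1 - (-0.0287)(-0.0287)]
         = 0.09387631 / 0.99917631 = 0.094.
Therefore phi_{22} = 0.0940.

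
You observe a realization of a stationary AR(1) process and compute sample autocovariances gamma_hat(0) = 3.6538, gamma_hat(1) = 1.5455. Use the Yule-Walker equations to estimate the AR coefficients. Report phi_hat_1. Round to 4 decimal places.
\hat\phi_{1} = 0.4230

The Yule-Walker equations for an AR(p) process read, in matrix form,
  Gamma_p phi = r_p,   with   (Gamma_p)_{ij} = gamma(|i - j|),
                       (r_p)_i = gamma(i),   i,j = 1..p.
Substitute the sample gammas (Toeplitz matrix and right-hand side of size 1):
  Gamma_p = [[3.6538]]
  r_p     = [1.5455]
With p = 1 this is the single equation gamma(0) phi_1 = gamma(1):
  phi_hat_1 = gamma(1) / gamma(0) = 1.5455 / 3.6538 = 0.4230.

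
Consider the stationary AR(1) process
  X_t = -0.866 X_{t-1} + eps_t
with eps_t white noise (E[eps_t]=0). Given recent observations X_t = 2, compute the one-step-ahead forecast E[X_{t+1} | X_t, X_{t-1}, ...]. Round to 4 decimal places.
E[X_{t+1} \mid \mathcal F_t] = -1.7320

For an AR(p) model X_t = c + sum_i phi_i X_{t-i} + eps_t, the
one-step-ahead conditional mean is
  E[X_{t+1} | X_t, ...] = c + sum_i phi_i X_{t+1-i}.
Substitute known values:
  E[X_{t+1} | ...] = (-0.866) * (2)
                   = -1.7320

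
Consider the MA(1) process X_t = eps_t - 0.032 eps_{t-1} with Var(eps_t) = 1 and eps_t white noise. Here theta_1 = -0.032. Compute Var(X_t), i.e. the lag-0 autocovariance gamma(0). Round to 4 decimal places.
\gamma(0) = 1.0010

For an MA(q) process X_t = eps_t + sum_i theta_i eps_{t-i} with
Var(eps_t) = sigma^2, the variance is
  gamma(0) = sigma^2 * (1 + sum_i theta_i^2).
  sum_i theta_i^2 = (-0.032)^2 = 0.001024.
  gamma(0) = 1 * (1 + 0.001024) = 1 * 1.001024 = 1.001024, which rounds to 1.0010.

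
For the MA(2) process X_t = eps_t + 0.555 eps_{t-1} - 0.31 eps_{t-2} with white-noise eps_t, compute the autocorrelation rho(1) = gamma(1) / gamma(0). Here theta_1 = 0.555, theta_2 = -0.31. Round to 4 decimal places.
\rho(1) = 0.2727

For an MA(q) process with theta_0 = 1, the autocovariance is
  gamma(k) = sigma^2 * sum_{i=0..q-k} theta_i * theta_{i+k},
and rho(k) = gamma(k) / gamma(0). Sigma^2 cancels.
  numerator   = (1)*(0.555) + (0.555)*(-0.31) = 0.38295.
  denominator = (1)^2 + (0.555)^2 + (-0.31)^2 = 1.404125.
  rho(1) = 0.38295 / 1.404125 = 0.2727.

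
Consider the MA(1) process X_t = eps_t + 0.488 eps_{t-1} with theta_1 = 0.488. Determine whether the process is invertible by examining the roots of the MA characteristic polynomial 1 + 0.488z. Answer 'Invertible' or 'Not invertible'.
\text{Invertible}

The MA(q) characteristic polynomial is P(z) = 1 + 0.488z.
Invertibility requires all roots to lie outside the unit circle, i.e. |z| > 1 for every root.
This is linear in z: 1 + (0.488) z = 0  =>  z = -1/(0.488) = -2.04918,  |z| = 2.04918.
Moduli of all roots: 2.0492.
All moduli strictly greater than 1? Yes.
Verdict: Invertible.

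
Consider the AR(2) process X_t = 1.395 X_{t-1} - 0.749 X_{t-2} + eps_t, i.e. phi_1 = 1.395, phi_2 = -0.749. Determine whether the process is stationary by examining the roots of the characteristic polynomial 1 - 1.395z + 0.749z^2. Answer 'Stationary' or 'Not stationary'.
\text{Stationary}

The AR(p) characteristic polynomial is P(z) = 1 - 1.395z + 0.749z^2.
Stationarity requires all roots to lie outside the unit circle, i.e. |z| > 1 for every root.
Set 1 + (-1.395) z + (0.749) z^2 = 0, i.e. a z^2 + b z + c = 0 with a = 0.749, b = -1.395, c = 1.
Discriminant D = b^2 - 4ac = (-1.395)^2 - 4*(0.749)*1 = 1.946025 - (2.996) = -1.049975.
D < 0, so the roots are the complex-conjugate pair z = (-b +/- i sqrt(-D)) / (2a) = 0.9312 +/- 0.684i.
For a conjugate pair |z|^2 = z * conj(z) = (product of roots) = c/a = 1/(0.749) = 1.335113, so |z| = sqrt(1.335113) = 1.1555 for both roots.
Moduli of all roots: 1.1555, 1.1555.
All moduli strictly greater than 1? Yes.
Verdict: Stationary.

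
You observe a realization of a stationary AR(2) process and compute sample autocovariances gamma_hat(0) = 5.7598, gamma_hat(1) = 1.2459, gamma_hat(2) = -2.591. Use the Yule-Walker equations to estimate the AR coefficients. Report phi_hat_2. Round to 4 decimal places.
\hat\phi_{2} = -0.5210

The Yule-Walker equations for an AR(p) process read, in matrix form,
  Gamma_p phi = r_p,   with   (Gamma_p)_{ij} = gamma(|i - j|),
                       (r_p)_i = gamma(i),   i,j = 1..p.
Substitute the sample gammas (Toeplitz matrix and right-hand side of size 2):
  Gamma_p = [[5.7598, 1.2459], [1.2459, 5.7598]]
  r_p     = [1.2459, -2.591]
Written out:
  5.7598 phi_1 + 1.2459 phi_2 = 1.2459
  1.2459 phi_1 + 5.7598 phi_2 = -2.591
Solve by Cramer's rule:
  det = gamma(0)^2 - gamma(1)^2 = (5.7598)^2 - (1.2459)^2 = 33.17529604 - 1.55226681 = 31.62302923
  phi_hat_1 = [gamma(1) gamma(0) - gamma(1) gamma(2)] / det = [(1.2459)(5.7598) - (1.2459)(-2.591)] / 31.62302923 = 10.40426172 / 31.62302923 = 0.329
  phi_hat_2 = [gamma(0) gamma(2) - gamma(1)^2] / det = [(5.7598)(-2.591) - (1.2459)^2] / 31.62302923 = -16.47590861 / 31.62302923 = -0.521
So phi_hat = [0.3290, -0.5210].
Therefore phi_hat_2 = -0.5210.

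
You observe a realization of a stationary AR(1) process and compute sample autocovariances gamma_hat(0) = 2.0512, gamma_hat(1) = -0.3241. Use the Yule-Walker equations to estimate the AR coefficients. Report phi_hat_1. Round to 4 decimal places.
\hat\phi_{1} = -0.1580

The Yule-Walker equations for an AR(p) process read, in matrix form,
  Gamma_p phi = r_p,   with   (Gamma_p)_{ij} = gamma(|i - j|),
                       (r_p)_i = gamma(i),   i,j = 1..p.
Substitute the sample gammas (Toeplitz matrix and right-hand side of size 1):
  Gamma_p = [[2.0512]]
  r_p     = [-0.3241]
With p = 1 this is the single equation gamma(0) phi_1 = gamma(1):
  phi_hat_1 = gamma(1) / gamma(0) = -0.3241 / 2.0512 = -0.1580.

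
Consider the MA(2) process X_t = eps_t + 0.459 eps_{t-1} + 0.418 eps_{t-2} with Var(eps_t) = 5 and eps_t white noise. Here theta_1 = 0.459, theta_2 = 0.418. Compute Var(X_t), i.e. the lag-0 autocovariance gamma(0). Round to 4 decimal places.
\gamma(0) = 6.9270

For an MA(q) process X_t = eps_t + sum_i theta_i eps_{t-i} with
Var(eps_t) = sigma^2, the variance is
  gamma(0) = sigma^2 * (1 + sum_i theta_i^2).
  sum_i theta_i^2 = (0.459)^2 + (0.418)^2 = 0.210681 + 0.174724 = 0.385405.
  gamma(0) = 5 * (1 + 0.385405) = 5 * 1.385405 = 6.927025, which rounds to 6.9270.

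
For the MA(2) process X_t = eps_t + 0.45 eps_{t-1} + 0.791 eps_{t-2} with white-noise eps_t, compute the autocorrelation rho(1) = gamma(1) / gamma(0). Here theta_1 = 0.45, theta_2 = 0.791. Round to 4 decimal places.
\rho(1) = 0.4408

For an MA(q) process with theta_0 = 1, the autocovariance is
  gamma(k) = sigma^2 * sum_{i=0..q-k} theta_i * theta_{i+k},
and rho(k) = gamma(k) / gamma(0). Sigma^2 cancels.
  numerator   = (1)*(0.45) + (0.45)*(0.791) = 0.80595.
  denominator = (1)^2 + (0.45)^2 + (0.791)^2 = 1.828181.
  rho(1) = 0.80595 / 1.828181 = 0.4408.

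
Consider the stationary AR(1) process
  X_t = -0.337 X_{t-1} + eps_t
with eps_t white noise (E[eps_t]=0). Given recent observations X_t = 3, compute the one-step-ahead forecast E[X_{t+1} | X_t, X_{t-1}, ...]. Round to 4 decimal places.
E[X_{t+1} \mid \mathcal F_t] = -1.0110

For an AR(p) model X_t = c + sum_i phi_i X_{t-i} + eps_t, the
one-step-ahead conditional mean is
  E[X_{t+1} | X_t, ...] = c + sum_i phi_i X_{t+1-i}.
Substitute known values:
  E[X_{t+1} | ...] = (-0.337) * (3)
                   = -1.0110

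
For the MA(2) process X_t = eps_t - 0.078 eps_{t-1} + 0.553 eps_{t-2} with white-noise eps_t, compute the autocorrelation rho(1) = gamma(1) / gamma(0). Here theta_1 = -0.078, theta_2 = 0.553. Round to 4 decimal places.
\rho(1) = -0.0923

For an MA(q) process with theta_0 = 1, the autocovariance is
  gamma(k) = sigma^2 * sum_{i=0..q-k} theta_i * theta_{i+k},
and rho(k) = gamma(k) / gamma(0). Sigma^2 cancels.
  numerator   = (1)*(-0.078) + (-0.078)*(0.553) = -0.121134.
  denominator = (1)^2 + (-0.078)^2 + (0.553)^2 = 1.311893.
  rho(1) = -0.121134 / 1.311893 = -0.0923.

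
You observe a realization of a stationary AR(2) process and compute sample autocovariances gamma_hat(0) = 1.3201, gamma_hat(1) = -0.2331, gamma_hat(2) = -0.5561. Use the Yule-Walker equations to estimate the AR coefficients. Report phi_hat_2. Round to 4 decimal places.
\hat\phi_{2} = -0.4670

The Yule-Walker equations for an AR(p) process read, in matrix form,
  Gamma_p phi = r_p,   with   (Gamma_p)_{ij} = gamma(|i - j|),
                       (r_p)_i = gamma(i),   i,j = 1..p.
Substitute the sample gammas (Toeplitz matrix and right-hand side of size 2):
  Gamma_p = [[1.3201, -0.2331], [-0.2331, 1.3201]]
  r_p     = [-0.2331, -0.5561]
Written out:
  1.3201 phi_1 - 0.2331 phi_2 = -0.2331
  -0.2331 phi_1 + 1.3201 phi_2 = -0.5561
Solve by Cramer's rule:
  det = gamma(0)^2 - gamma(1)^2 = (1.3201)^2 - (-0.2331)^2 = 1.74266401 - 0.05433561 = 1.6883284
  phi_hat_1 = [gamma(1) gamma(0) - gamma(1) gamma(2)] / det = [(-0.2331)(1.3201) - (-0.2331)(-0.5561)] / 1.6883284 = -0.43734222 / 1.6883284 = -0.259
  phi_hat_2 = [gamma(0) gamma(2) - gamma(1)^2] / det = [(1.3201)(-0.5561) - (-0.2331)^2] / 1.6883284 = -0.78844322 / 1.6883284 = -0.467
So phi_hat = [-0.2590, -0.4670].
Therefore phi_hat_2 = -0.4670.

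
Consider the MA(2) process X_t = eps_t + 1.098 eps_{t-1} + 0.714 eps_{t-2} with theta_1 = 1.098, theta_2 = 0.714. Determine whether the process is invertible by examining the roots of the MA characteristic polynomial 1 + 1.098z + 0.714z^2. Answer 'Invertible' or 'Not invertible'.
\text{Invertible}

The MA(q) characteristic polynomial is P(z) = 1 + 1.098z + 0.714z^2.
Invertibility requires all roots to lie outside the unit circle, i.e. |z| > 1 for every root.
Set 1 + (1.098) z + (0.714) z^2 = 0, i.e. a z^2 + b z + c = 0 with a = 0.714, b = 1.098, c = 1.
Discriminant D = b^2 - 4ac = (1.098)^2 - 4*(0.714)*1 = 1.205604 - (2.856) = -1.650396.
D < 0, so the roots are the complex-conjugate pair z = (-b +/- i sqrt(-D)) / (2a) = -0.7689 +/- 0.8996i.
For a conjugate pair |z|^2 = z * conj(z) = (product of roots) = c/a = 1/(0.714) = 1.40056, so |z| = sqrt(1.40056) = 1.1835 for both roots.
Moduli of all roots: 1.1835, 1.1835.
All moduli strictly greater than 1? Yes.
Verdict: Invertible.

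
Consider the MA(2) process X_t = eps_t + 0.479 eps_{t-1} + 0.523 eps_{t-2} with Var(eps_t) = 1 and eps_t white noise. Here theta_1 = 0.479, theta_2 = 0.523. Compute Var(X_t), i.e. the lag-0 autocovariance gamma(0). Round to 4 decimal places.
\gamma(0) = 1.5030

For an MA(q) process X_t = eps_t + sum_i theta_i eps_{t-i} with
Var(eps_t) = sigma^2, the variance is
  gamma(0) = sigma^2 * (1 + sum_i theta_i^2).
  sum_i theta_i^2 = (0.479)^2 + (0.523)^2 = 0.229441 + 0.273529 = 0.50297.
  gamma(0) = 1 * (1 + 0.50297) = 1 * 1.50297 = 1.50297, which rounds to 1.5030.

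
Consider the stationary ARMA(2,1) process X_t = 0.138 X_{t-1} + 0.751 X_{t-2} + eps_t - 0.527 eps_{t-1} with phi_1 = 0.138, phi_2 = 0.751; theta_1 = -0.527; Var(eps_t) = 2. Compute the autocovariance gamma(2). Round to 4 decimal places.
\gamma(2) = 3.2157

Multiply the model equation by X_{t-k} and take expectations. With theta_0 = psi_0 = 1 and psi_j the MA(infinity) weights, this gives
  gamma(k) - sum_i phi_i gamma(k-i) = c_k,
  c_k = sigma^2 * sum_{j=k..q} theta_j psi_{j-k}   (c_k = 0 for k > q),
using gamma(-m) = gamma(m).
psi-weights needed (psi_j = theta_j + sum_i phi_i psi_{j-i}):
  psi_1 = theta_1 + phi_1 = -0.527 + (0.138) = -0.389
Right-hand sides:
  c_0 = sigma^2 (1 + theta_1 psi_1) = 2 * (1 + (-0.527)(-0.389)) = 2 * 1.205003 = 2.410006
  c_1 = sigma^2 theta_1 = 2 * (-0.527) = -1.054
  c_2 = 0
Equations for k = 0, 1, 2 (AR order 2, c_2 = 0):
  (E0) gamma(0) = phi_1 gamma(1) + phi_2 gamma(2) + c_0
  (E1) gamma(1) = phi_1 gamma(0) + phi_2 gamma(1) + c_1
  (E2) gamma(2) = phi_1 gamma(1) + phi_2 gamma(0)
From (E1): gamma(1) = A gamma(0) + B with
  A = phi_1 / (1 - phi_2) = 0.138 / 0.249 = 0.554217,   B = c_1 / (1 - phi_2) = -1.054 / 0.249 = -4.232932.
Insert (E2) into (E0): gamma(0) (1 - phi_2^2) = phi_1 (1 + phi_2) gamma(1) + c_0.
  phi_1 (1 + phi_2) = (0.138)(1.751) = 0.241638,   1 - phi_2^2 = 0.435999.
Replace gamma(1) by A gamma(0) + B and collect gamma(0):
  gamma(0) [0.435999 - (0.241638)(0.554217)] = (0.241638)(-4.232932) + 2.410006
  gamma(0) * 0.302079 = 1.387169
  gamma(0) = 1.387169 / 0.302079 = 4.592071.
  gamma(1) = A gamma(0) + B = (0.554217)(4.592071) + (-4.232932) = -1.687929.
  gamma(2) = phi_1 gamma(1) + phi_2 gamma(0) = (0.138)(-1.687929) + (0.751)(4.592071) = 3.215711.
Therefore gamma(2) = 3.2157 (to 4 decimal places).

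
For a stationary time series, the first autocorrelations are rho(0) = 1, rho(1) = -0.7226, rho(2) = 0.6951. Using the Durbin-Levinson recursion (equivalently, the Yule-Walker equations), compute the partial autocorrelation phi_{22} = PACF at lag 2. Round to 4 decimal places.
\phi_{22} = 0.3619

The PACF at lag k is phi_{kk}, the last component of the solution
to the Yule-Walker system G_k phi = r_k where
  (G_k)_{ij} = rho(|i - j|), (r_k)_i = rho(i), i,j = 1..k.
Equivalently, Durbin-Levinson gives phi_{kk} iteratively:
  phi_{11} = rho(1)
  phi_{kk} = [rho(k) - sum_{j=1..k-1} phi_{k-1,j} rho(k-j)]
            / [1 - sum_{j=1..k-1} phi_{k-1,j} rho(j)],
  phi_{k,j} = phi_{k-1,j} - phi_{kk} phi_{k-1,k-j},  j = 1..k-1.
Step k = 1:
  phi_11 = rho(1) = -0.7226.
Step k = 2:
  phi_22 = [rho(2) - phi_11 rho(1)] / [1 - phi_11 rho(1)] = [0.6951 - (-0.7226)(-0.7226)] / [1 - (-0.7226)(-0.7226)]
         = 0.17294924 / 0.47784924 = 0.3619.
Therefore phi_{22} = 0.3619.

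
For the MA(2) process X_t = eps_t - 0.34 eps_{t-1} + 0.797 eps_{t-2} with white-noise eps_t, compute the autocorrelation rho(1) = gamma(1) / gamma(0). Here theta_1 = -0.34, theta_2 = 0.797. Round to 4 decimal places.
\rho(1) = -0.3490

For an MA(q) process with theta_0 = 1, the autocovariance is
  gamma(k) = sigma^2 * sum_{i=0..q-k} theta_i * theta_{i+k},
and rho(k) = gamma(k) / gamma(0). Sigma^2 cancels.
  numerator   = (1)*(-0.34) + (-0.34)*(0.797) = -0.61098.
  denominator = (1)^2 + (-0.34)^2 + (0.797)^2 = 1.750809.
  rho(1) = -0.61098 / 1.750809 = -0.3490.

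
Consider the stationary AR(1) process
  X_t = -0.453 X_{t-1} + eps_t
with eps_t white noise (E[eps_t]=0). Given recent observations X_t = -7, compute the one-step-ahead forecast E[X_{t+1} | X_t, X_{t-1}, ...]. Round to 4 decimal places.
E[X_{t+1} \mid \mathcal F_t] = 3.1710

For an AR(p) model X_t = c + sum_i phi_i X_{t-i} + eps_t, the
one-step-ahead conditional mean is
  E[X_{t+1} | X_t, ...] = c + sum_i phi_i X_{t+1-i}.
Substitute known values:
  E[X_{t+1} | ...] = (-0.453) * (-7)
                   = 3.1710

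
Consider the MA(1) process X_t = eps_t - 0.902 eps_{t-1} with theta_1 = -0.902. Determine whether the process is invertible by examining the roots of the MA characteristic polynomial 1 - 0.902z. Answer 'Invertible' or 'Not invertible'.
\text{Invertible}

The MA(q) characteristic polynomial is P(z) = 1 - 0.902z.
Invertibility requires all roots to lie outside the unit circle, i.e. |z| > 1 for every root.
This is linear in z: 1 + (-0.902) z = 0  =>  z = -1/(-0.902) = 1.108647,  |z| = 1.108647.
Moduli of all roots: 1.1086.
All moduli strictly greater than 1? Yes.
Verdict: Invertible.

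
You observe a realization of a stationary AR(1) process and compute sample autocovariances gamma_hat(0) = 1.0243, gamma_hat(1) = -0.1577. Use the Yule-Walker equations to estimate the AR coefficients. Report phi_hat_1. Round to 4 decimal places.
\hat\phi_{1} = -0.1540

The Yule-Walker equations for an AR(p) process read, in matrix form,
  Gamma_p phi = r_p,   with   (Gamma_p)_{ij} = gamma(|i - j|),
                       (r_p)_i = gamma(i),   i,j = 1..p.
Substitute the sample gammas (Toeplitz matrix and right-hand side of size 1):
  Gamma_p = [[1.0243]]
  r_p     = [-0.1577]
With p = 1 this is the single equation gamma(0) phi_1 = gamma(1):
  phi_hat_1 = gamma(1) / gamma(0) = -0.1577 / 1.0243 = -0.1540.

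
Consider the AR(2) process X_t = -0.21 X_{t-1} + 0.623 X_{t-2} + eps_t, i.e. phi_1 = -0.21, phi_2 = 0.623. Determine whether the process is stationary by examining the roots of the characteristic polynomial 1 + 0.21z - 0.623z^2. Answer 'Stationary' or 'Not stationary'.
\text{Stationary}

The AR(p) characteristic polynomial is P(z) = 1 + 0.21z - 0.623z^2.
Stationarity requires all roots to lie outside the unit circle, i.e. |z| > 1 for every root.
Set 1 + (0.21) z + (-0.623) z^2 = 0, i.e. a z^2 + b z + c = 0 with a = -0.623, b = 0.21, c = 1.
Discriminant D = b^2 - 4ac = (0.21)^2 - 4*(-0.623)*1 = 0.0441 - (-2.492) = 2.5361.
D >= 0, so the roots are real: z = (-b +/- sqrt(D)) / (2a) = (-0.21 +/- 1.592514) / (-1.246).
  z_1 = (-0.21 + 1.592514) / (-1.246) = -1.1096,   |z_1| = 1.1096.
  z_2 = (-0.21 - 1.592514) / (-1.246) = 1.4466,   |z_2| = 1.4466.
Moduli of all roots: 1.1096, 1.4466.
All moduli strictly greater than 1? Yes.
Verdict: Stationary.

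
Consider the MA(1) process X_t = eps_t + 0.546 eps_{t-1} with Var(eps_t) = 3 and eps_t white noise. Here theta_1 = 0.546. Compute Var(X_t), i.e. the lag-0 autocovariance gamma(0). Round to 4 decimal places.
\gamma(0) = 3.8943

For an MA(q) process X_t = eps_t + sum_i theta_i eps_{t-i} with
Var(eps_t) = sigma^2, the variance is
  gamma(0) = sigma^2 * (1 + sum_i theta_i^2).
  sum_i theta_i^2 = (0.546)^2 = 0.298116.
  gamma(0) = 3 * (1 + 0.298116) = 3 * 1.298116 = 3.894348, which rounds to 3.8943.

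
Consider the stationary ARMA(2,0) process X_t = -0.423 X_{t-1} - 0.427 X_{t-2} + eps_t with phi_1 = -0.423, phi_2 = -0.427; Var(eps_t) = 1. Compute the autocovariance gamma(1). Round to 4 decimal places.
\gamma(1) = -0.3974

Multiply the model equation by X_{t-k} and take expectations. With theta_0 = psi_0 = 1 and psi_j the MA(infinity) weights, this gives
  gamma(k) - sum_i phi_i gamma(k-i) = c_k,
  c_k = sigma^2 * sum_{j=k..q} theta_j psi_{j-k}   (c_k = 0 for k > q),
using gamma(-m) = gamma(m).
Pure AR (q = 0): c_0 = sigma^2 = 1, c_k = 0 for k >= 1.
Equations for k = 0, 1, 2 (AR order 2, c_2 = 0):
  (E0) gamma(0) = phi_1 gamma(1) + phi_2 gamma(2) + c_0
  (E1) gamma(1) = phi_1 gamma(0) + phi_2 gamma(1) + c_1
  (E2) gamma(2) = phi_1 gamma(1) + phi_2 gamma(0)
From (E1): gamma(1) = A gamma(0) + B with
  A = phi_1 / (1 - phi_2) = -0.423 / 1.427 = -0.296426,   B = c_1 / (1 - phi_2) = 0 / 1.427 = 0.
Insert (E2) into (E0): gamma(0) (1 - phi_2^2) = phi_1 (1 + phi_2) gamma(1) + c_0.
  phi_1 (1 + phi_2) = (-0.423)(0.573) = -0.242379,   1 - phi_2^2 = 0.817671.
Replace gamma(1) by A gamma(0) + B and collect gamma(0):
  gamma(0) [0.817671 - (-0.242379)(-0.296426)] = c_0 = 1
  gamma(0) * 0.745824 = 1
  gamma(0) = 1 / 0.745824 = 1.3408.
  gamma(1) = A gamma(0) = (-0.296426)(1.3408) = -0.397448.
Therefore gamma(1) = -0.3974 (to 4 decimal places).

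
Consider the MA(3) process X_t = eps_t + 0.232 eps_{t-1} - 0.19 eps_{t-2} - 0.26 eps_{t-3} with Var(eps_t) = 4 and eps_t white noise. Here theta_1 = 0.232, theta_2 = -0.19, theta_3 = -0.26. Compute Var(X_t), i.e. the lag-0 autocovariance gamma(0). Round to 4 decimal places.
\gamma(0) = 4.6301

For an MA(q) process X_t = eps_t + sum_i theta_i eps_{t-i} with
Var(eps_t) = sigma^2, the variance is
  gamma(0) = sigma^2 * (1 + sum_i theta_i^2).
  sum_i theta_i^2 = (0.232)^2 + (-0.19)^2 + (-0.26)^2 = 0.053824 + 0.0361 + 0.0676 = 0.157524.
  gamma(0) = 4 * (1 + 0.157524) = 4 * 1.157524 = 4.630096, which rounds to 4.6301.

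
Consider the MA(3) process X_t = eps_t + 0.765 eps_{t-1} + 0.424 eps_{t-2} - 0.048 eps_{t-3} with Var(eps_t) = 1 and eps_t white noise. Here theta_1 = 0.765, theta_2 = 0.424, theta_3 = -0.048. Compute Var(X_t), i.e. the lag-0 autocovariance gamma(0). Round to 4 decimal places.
\gamma(0) = 1.7673

For an MA(q) process X_t = eps_t + sum_i theta_i eps_{t-i} with
Var(eps_t) = sigma^2, the variance is
  gamma(0) = sigma^2 * (1 + sum_i theta_i^2).
  sum_i theta_i^2 = (0.765)^2 + (0.424)^2 + (-0.048)^2 = 0.585225 + 0.179776 + 0.002304 = 0.767305.
  gamma(0) = 1 * (1 + 0.767305) = 1 * 1.767305 = 1.767305, which rounds to 1.7673.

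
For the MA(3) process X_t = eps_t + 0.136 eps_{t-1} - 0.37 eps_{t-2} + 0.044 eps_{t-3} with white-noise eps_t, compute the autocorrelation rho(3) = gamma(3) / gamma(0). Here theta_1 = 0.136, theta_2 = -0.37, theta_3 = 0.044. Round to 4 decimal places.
\rho(3) = 0.0380

For an MA(q) process with theta_0 = 1, the autocovariance is
  gamma(k) = sigma^2 * sum_{i=0..q-k} theta_i * theta_{i+k},
and rho(k) = gamma(k) / gamma(0). Sigma^2 cancels.
  numerator   = (1)*(0.044) = 0.044.
  denominator = (1)^2 + (0.136)^2 + (-0.37)^2 + (0.044)^2 = 1.157332.
  rho(3) = 0.044 / 1.157332 = 0.0380.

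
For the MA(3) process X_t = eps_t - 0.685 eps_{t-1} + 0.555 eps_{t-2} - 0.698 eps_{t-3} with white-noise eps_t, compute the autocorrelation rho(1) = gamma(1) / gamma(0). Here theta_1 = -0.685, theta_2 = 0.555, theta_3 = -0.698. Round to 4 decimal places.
\rho(1) = -0.6415

For an MA(q) process with theta_0 = 1, the autocovariance is
  gamma(k) = sigma^2 * sum_{i=0..q-k} theta_i * theta_{i+k},
and rho(k) = gamma(k) / gamma(0). Sigma^2 cancels.
  numerator   = (1)*(-0.685) + (-0.685)*(0.555) + (0.555)*(-0.698) = -1.452565.
  denominator = (1)^2 + (-0.685)^2 + (0.555)^2 + (-0.698)^2 = 2.264454.
  rho(1) = -1.452565 / 2.264454 = -0.6415.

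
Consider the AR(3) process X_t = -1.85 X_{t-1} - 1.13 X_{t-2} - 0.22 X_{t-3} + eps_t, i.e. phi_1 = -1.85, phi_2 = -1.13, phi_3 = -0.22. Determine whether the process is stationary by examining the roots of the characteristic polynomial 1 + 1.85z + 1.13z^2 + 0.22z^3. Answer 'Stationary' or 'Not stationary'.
\text{Stationary}

The AR(p) characteristic polynomial is P(z) = 1 + 1.85z + 1.13z^2 + 0.22z^3.
Stationarity requires all roots to lie outside the unit circle, i.e. |z| > 1 for every root.
Degree 3: look for a simple real root z0 first, then factor out (1 - z/z0) and solve the remaining quadratic.
Testing z0 = -2.5: P(-2.5) = 1 + (1.85)(-2.5) + (1.13)(-2.5)^2 + (0.22)(-2.5)^3
  = 1 + (-4.625) + (7.0625) + (-3.4375) = 0.  So z_0 = -2.5 is a root, |z_0| = 2.5.
Divide out the factor (1 + 0.4 z) = (1 - z/z0) (since 1/z0 = -0.4):
  P(z) = (1 + 0.4 z)(1 + (1.45) z + (0.55) z^2)
  [check: z-coef 1.45 - (-0.4) = 1.85; z^2-coef 0.55 - (-0.4)(1.45) = 1.13; z^3-coef -(-0.4)(0.55) = 0.22.]
Remaining roots from the quadratic factor 1 + (1.45) z + (0.55) z^2:
  Set 1 + (1.45) z + (0.55) z^2 = 0, i.e. a z^2 + b z + c = 0 with a = 0.55, b = 1.45, c = 1.
  Discriminant D = b^2 - 4ac = (1.45)^2 - 4*(0.55)*1 = 2.1025 - (2.2) = -0.0975.
  D < 0, so the roots are the complex-conjugate pair z = (-b +/- i sqrt(-D)) / (2a) = -1.3182 +/- 0.2839i.
  For a conjugate pair |z|^2 = z * conj(z) = (product of roots) = c/a = 1/(0.55) = 1.818182, so |z| = sqrt(1.818182) = 1.3484 for both roots.
Moduli of all roots: 2.5000, 1.3484, 1.3484.
All moduli strictly greater than 1? Yes.
Verdict: Stationary.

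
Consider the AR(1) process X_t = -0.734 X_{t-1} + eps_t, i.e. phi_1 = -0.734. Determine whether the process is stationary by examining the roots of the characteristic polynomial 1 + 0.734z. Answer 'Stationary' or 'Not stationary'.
\text{Stationary}

The AR(p) characteristic polynomial is P(z) = 1 + 0.734z.
Stationarity requires all roots to lie outside the unit circle, i.e. |z| > 1 for every root.
This is linear in z: 1 + (0.734) z = 0  =>  z = -1/(0.734) = -1.362398,  |z| = 1.362398.
Moduli of all roots: 1.3624.
All moduli strictly greater than 1? Yes.
Verdict: Stationary.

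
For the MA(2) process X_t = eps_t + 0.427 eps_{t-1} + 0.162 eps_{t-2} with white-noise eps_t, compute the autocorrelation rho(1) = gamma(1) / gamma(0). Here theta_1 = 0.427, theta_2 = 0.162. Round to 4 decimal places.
\rho(1) = 0.4105

For an MA(q) process with theta_0 = 1, the autocovariance is
  gamma(k) = sigma^2 * sum_{i=0..q-k} theta_i * theta_{i+k},
and rho(k) = gamma(k) / gamma(0). Sigma^2 cancels.
  numerator   = (1)*(0.427) + (0.427)*(0.162) = 0.496174.
  denominator = (1)^2 + (0.427)^2 + (0.162)^2 = 1.208573.
  rho(1) = 0.496174 / 1.208573 = 0.4105.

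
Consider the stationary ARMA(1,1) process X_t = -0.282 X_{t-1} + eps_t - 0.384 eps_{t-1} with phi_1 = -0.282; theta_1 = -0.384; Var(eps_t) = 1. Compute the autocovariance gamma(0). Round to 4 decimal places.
\gamma(0) = 1.4819

Multiply the model equation by X_{t-k} and take expectations. With theta_0 = psi_0 = 1 and psi_j the MA(infinity) weights, this gives
  gamma(k) - sum_i phi_i gamma(k-i) = c_k,
  c_k = sigma^2 * sum_{j=k..q} theta_j psi_{j-k}   (c_k = 0 for k > q),
using gamma(-m) = gamma(m).
psi-weights needed (psi_j = theta_j + sum_i phi_i psi_{j-i}):
  psi_1 = theta_1 + phi_1 = -0.384 + (-0.282) = -0.666
Right-hand sides:
  c_0 = sigma^2 (1 + theta_1 psi_1) = 1 * (1 + (-0.384)(-0.666)) = 1 * 1.255744 = 1.255744
  c_1 = sigma^2 theta_1 = 1 * (-0.384) = -0.384
  c_2 = 0
Equations for k = 0 and k = 1 (AR order 1):
  gamma(0) = phi_1 gamma(1) + c_0
  gamma(1) = phi_1 gamma(0) + c_1
Substituting the second into the first: gamma(0) (1 - phi_1^2) = c_0 + phi_1 c_1, so
  gamma(0) = (c_0 + phi_1 c_1) / (1 - phi_1^2) = (1.255744 + (-0.282)(-0.384)) / (1 - (-0.282)^2) = 1.364032 / 0.920476 = 1.481877.
Therefore gamma(0) = 1.4819 (to 4 decimal places).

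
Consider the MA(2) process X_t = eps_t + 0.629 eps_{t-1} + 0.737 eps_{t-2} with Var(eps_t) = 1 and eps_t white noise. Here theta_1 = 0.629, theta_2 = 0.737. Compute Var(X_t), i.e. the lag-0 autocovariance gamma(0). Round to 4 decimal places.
\gamma(0) = 1.9388

For an MA(q) process X_t = eps_t + sum_i theta_i eps_{t-i} with
Var(eps_t) = sigma^2, the variance is
  gamma(0) = sigma^2 * (1 + sum_i theta_i^2).
  sum_i theta_i^2 = (0.629)^2 + (0.737)^2 = 0.395641 + 0.543169 = 0.93881.
  gamma(0) = 1 * (1 + 0.93881) = 1 * 1.93881 = 1.93881, which rounds to 1.9388.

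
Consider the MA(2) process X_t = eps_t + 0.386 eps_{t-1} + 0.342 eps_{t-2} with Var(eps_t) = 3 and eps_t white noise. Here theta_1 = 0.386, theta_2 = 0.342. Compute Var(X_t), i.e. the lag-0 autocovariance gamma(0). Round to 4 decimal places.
\gamma(0) = 3.7979

For an MA(q) process X_t = eps_t + sum_i theta_i eps_{t-i} with
Var(eps_t) = sigma^2, the variance is
  gamma(0) = sigma^2 * (1 + sum_i theta_i^2).
  sum_i theta_i^2 = (0.386)^2 + (0.342)^2 = 0.148996 + 0.116964 = 0.26596.
  gamma(0) = 3 * (1 + 0.26596) = 3 * 1.26596 = 3.79788, which rounds to 3.7979.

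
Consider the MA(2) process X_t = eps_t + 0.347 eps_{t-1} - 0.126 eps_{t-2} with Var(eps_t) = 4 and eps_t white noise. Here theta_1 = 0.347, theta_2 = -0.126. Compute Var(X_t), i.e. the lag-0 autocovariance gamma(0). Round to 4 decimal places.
\gamma(0) = 4.5451

For an MA(q) process X_t = eps_t + sum_i theta_i eps_{t-i} with
Var(eps_t) = sigma^2, the variance is
  gamma(0) = sigma^2 * (1 + sum_i theta_i^2).
  sum_i theta_i^2 = (0.347)^2 + (-0.126)^2 = 0.120409 + 0.015876 = 0.136285.
  gamma(0) = 4 * (1 + 0.136285) = 4 * 1.136285 = 4.54514, which rounds to 4.5451.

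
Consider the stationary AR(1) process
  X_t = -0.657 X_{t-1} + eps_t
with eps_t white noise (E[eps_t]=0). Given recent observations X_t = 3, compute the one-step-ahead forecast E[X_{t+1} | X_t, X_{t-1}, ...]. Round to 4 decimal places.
E[X_{t+1} \mid \mathcal F_t] = -1.9710

For an AR(p) model X_t = c + sum_i phi_i X_{t-i} + eps_t, the
one-step-ahead conditional mean is
  E[X_{t+1} | X_t, ...] = c + sum_i phi_i X_{t+1-i}.
Substitute known values:
  E[X_{t+1} | ...] = (-0.657) * (3)
                   = -1.9710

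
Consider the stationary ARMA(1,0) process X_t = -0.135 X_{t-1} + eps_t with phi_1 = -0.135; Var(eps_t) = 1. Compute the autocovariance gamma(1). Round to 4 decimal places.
\gamma(1) = -0.1375

Multiply the model equation by X_{t-k} and take expectations. With theta_0 = psi_0 = 1 and psi_j the MA(infinity) weights, this gives
  gamma(k) - sum_i phi_i gamma(k-i) = c_k,
  c_k = sigma^2 * sum_{j=k..q} theta_j psi_{j-k}   (c_k = 0 for k > q),
using gamma(-m) = gamma(m).
Pure AR (q = 0): c_0 = sigma^2 = 1, c_k = 0 for k >= 1.
Equations for k = 0 and k = 1 (AR order 1):
  gamma(0) = phi_1 gamma(1) + c_0
  gamma(1) = phi_1 gamma(0) + c_1
Substituting the second into the first: gamma(0) (1 - phi_1^2) = c_0 + phi_1 c_1, so
  gamma(0) = c_0 / (1 - phi_1^2) = 1 / (1 - (-0.135)^2) = 1 / 0.981775 = 1.018563.
  gamma(1) = phi_1 gamma(0) = (-0.135)(1.018563) = -0.137506.
Therefore gamma(1) = -0.1375 (to 4 decimal places).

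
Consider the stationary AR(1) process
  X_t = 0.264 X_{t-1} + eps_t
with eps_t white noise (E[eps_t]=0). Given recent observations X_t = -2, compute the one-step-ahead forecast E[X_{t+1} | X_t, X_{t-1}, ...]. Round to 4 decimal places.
E[X_{t+1} \mid \mathcal F_t] = -0.5280

For an AR(p) model X_t = c + sum_i phi_i X_{t-i} + eps_t, the
one-step-ahead conditional mean is
  E[X_{t+1} | X_t, ...] = c + sum_i phi_i X_{t+1-i}.
Substitute known values:
  E[X_{t+1} | ...] = (0.264) * (-2)
                   = -0.5280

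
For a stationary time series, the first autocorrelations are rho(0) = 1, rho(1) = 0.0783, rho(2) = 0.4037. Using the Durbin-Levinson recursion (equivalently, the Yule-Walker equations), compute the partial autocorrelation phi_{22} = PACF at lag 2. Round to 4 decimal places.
\phi_{22} = 0.4000

The PACF at lag k is phi_{kk}, the last component of the solution
to the Yule-Walker system G_k phi = r_k where
  (G_k)_{ij} = rho(|i - j|), (r_k)_i = rho(i), i,j = 1..k.
Equivalently, Durbin-Levinson gives phi_{kk} iteratively:
  phi_{11} = rho(1)
  phi_{kk} = [rho(k) - sum_{j=1..k-1} phi_{k-1,j} rho(k-j)]
            / [1 - sum_{j=1..k-1} phi_{k-1,j} rho(j)],
  phi_{k,j} = phi_{k-1,j} - phi_{kk} phi_{k-1,k-j},  j = 1..k-1.
Step k = 1:
  phi_11 = rho(1) = 0.0783.
Step k = 2:
  phi_22 = [rho(2) - phi_11 rho(1)] / [1 - phi_11 rho(1)] = [0.4037 - (0.0783)(0.0783)] / [1 - (0.0783)(0.0783)]
         = 0.39756911 / 0.99386911 = 0.4.
Therefore phi_{22} = 0.4000.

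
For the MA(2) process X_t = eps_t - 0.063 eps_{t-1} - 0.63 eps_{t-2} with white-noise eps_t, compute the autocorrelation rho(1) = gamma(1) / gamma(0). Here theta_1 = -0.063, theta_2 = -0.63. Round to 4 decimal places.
\rho(1) = -0.0166

For an MA(q) process with theta_0 = 1, the autocovariance is
  gamma(k) = sigma^2 * sum_{i=0..q-k} theta_i * theta_{i+k},
and rho(k) = gamma(k) / gamma(0). Sigma^2 cancels.
  numerator   = (1)*(-0.063) + (-0.063)*(-0.63) = -0.02331.
  denominator = (1)^2 + (-0.063)^2 + (-0.63)^2 = 1.400869.
  rho(1) = -0.02331 / 1.400869 = -0.0166.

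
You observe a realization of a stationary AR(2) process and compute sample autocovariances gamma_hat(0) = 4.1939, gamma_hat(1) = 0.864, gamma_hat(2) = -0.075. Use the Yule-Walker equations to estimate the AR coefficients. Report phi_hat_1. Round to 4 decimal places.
\hat\phi_{1} = 0.2190

The Yule-Walker equations for an AR(p) process read, in matrix form,
  Gamma_p phi = r_p,   with   (Gamma_p)_{ij} = gamma(|i - j|),
                       (r_p)_i = gamma(i),   i,j = 1..p.
Substitute the sample gammas (Toeplitz matrix and right-hand side of size 2):
  Gamma_p = [[4.1939, 0.864], [0.864, 4.1939]]
  r_p     = [0.864, -0.075]
Written out:
  4.1939 phi_1 + 0.864 phi_2 = 0.864
  0.864 phi_1 + 4.1939 phi_2 = -0.075
Solve by Cramer's rule:
  det = gamma(0)^2 - gamma(1)^2 = (4.1939)^2 - (0.864)^2 = 17.58879721 - 0.746496 = 16.84230121
  phi_hat_1 = [gamma(1) gamma(0) - gamma(1) gamma(2)] / det = [(0.864)(4.1939) - (0.864)(-0.075)] / 16.84230121 = 3.6883296 / 16.84230121 = 0.219
  phi_hat_2 = [gamma(0) gamma(2) - gamma(1)^2] / det = [(4.1939)(-0.075) - (0.864)^2] / 16.84230121 = -1.0610385 / 16.84230121 = -0.063
So phi_hat = [0.2190, -0.0630].
Therefore phi_hat_1 = 0.2190.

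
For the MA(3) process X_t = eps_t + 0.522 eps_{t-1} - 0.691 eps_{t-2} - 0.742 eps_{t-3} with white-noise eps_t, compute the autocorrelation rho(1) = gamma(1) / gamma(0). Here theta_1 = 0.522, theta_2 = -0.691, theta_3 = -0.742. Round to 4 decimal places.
\rho(1) = 0.2930

For an MA(q) process with theta_0 = 1, the autocovariance is
  gamma(k) = sigma^2 * sum_{i=0..q-k} theta_i * theta_{i+k},
and rho(k) = gamma(k) / gamma(0). Sigma^2 cancels.
  numerator   = (1)*(0.522) + (0.522)*(-0.691) + (-0.691)*(-0.742) = 0.67402.
  denominator = (1)^2 + (0.522)^2 + (-0.691)^2 + (-0.742)^2 = 2.300529.
  rho(1) = 0.67402 / 2.300529 = 0.2930.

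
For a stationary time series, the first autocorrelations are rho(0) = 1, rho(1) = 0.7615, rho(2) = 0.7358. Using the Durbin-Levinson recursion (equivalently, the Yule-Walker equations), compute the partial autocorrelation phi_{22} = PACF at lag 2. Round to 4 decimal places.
\phi_{22} = 0.3711

The PACF at lag k is phi_{kk}, the last component of the solution
to the Yule-Walker system G_k phi = r_k where
  (G_k)_{ij} = rho(|i - j|), (r_k)_i = rho(i), i,j = 1..k.
Equivalently, Durbin-Levinson gives phi_{kk} iteratively:
  phi_{11} = rho(1)
  phi_{kk} = [rho(k) - sum_{j=1..k-1} phi_{k-1,j} rho(k-j)]
            / [1 - sum_{j=1..k-1} phi_{k-1,j} rho(j)],
  phi_{k,j} = phi_{k-1,j} - phi_{kk} phi_{k-1,k-j},  j = 1..k-1.
Step k = 1:
  phi_11 = rho(1) = 0.7615.
Step k = 2:
  phi_22 = [rho(2) - phi_11 rho(1)] / [1 - phi_11 rho(1)] = [0.7358 - (0.7615)(0.7615)] / [1 - (0.7615)(0.7615)]
         = 0.15591775 / 0.42011775 = 0.3711.
Therefore phi_{22} = 0.3711.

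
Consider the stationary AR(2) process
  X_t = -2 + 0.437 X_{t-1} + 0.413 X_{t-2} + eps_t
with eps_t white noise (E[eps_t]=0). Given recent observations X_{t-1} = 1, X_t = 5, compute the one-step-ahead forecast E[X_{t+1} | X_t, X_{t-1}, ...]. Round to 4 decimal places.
E[X_{t+1} \mid \mathcal F_t] = 0.5980

For an AR(p) model X_t = c + sum_i phi_i X_{t-i} + eps_t, the
one-step-ahead conditional mean is
  E[X_{t+1} | X_t, ...] = c + sum_i phi_i X_{t+1-i}.
Substitute known values:
  E[X_{t+1} | ...] = -2 + (0.437) * (5) + (0.413) * (1)
                   = 0.5980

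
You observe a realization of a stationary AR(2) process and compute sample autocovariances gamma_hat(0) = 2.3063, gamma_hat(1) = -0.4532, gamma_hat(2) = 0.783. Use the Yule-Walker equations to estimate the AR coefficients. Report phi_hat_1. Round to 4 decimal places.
\hat\phi_{1} = -0.1350

The Yule-Walker equations for an AR(p) process read, in matrix form,
  Gamma_p phi = r_p,   with   (Gamma_p)_{ij} = gamma(|i - j|),
                       (r_p)_i = gamma(i),   i,j = 1..p.
Substitute the sample gammas (Toeplitz matrix and right-hand side of size 2):
  Gamma_p = [[2.3063, -0.4532], [-0.4532, 2.3063]]
  r_p     = [-0.4532, 0.783]
Written out:
  2.3063 phi_1 - 0.4532 phi_2 = -0.4532
  -0.4532 phi_1 + 2.3063 phi_2 = 0.783
Solve by Cramer's rule:
  det = gamma(0)^2 - gamma(1)^2 = (2.3063)^2 - (-0.4532)^2 = 5.31901969 - 0.20539024 = 5.11362945
  phi_hat_1 = [gamma(1) gamma(0) - gamma(1) gamma(2)] / det = [(-0.4532)(2.3063) - (-0.4532)(0.783)] / 5.11362945 = -0.69035956 / 5.11362945 = -0.135
  phi_hat_2 = [gamma(0) gamma(2) - gamma(1)^2] / det = [(2.3063)(0.783) - (-0.4532)^2] / 5.11362945 = 1.60044266 / 5.11362945 = 0.313
So phi_hat = [-0.1350, 0.3130].
Therefore phi_hat_1 = -0.1350.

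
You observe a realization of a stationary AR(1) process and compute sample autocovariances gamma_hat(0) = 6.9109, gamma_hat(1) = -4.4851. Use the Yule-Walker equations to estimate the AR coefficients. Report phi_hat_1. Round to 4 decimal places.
\hat\phi_{1} = -0.6490

The Yule-Walker equations for an AR(p) process read, in matrix form,
  Gamma_p phi = r_p,   with   (Gamma_p)_{ij} = gamma(|i - j|),
                       (r_p)_i = gamma(i),   i,j = 1..p.
Substitute the sample gammas (Toeplitz matrix and right-hand side of size 1):
  Gamma_p = [[6.9109]]
  r_p     = [-4.4851]
With p = 1 this is the single equation gamma(0) phi_1 = gamma(1):
  phi_hat_1 = gamma(1) / gamma(0) = -4.4851 / 6.9109 = -0.6490.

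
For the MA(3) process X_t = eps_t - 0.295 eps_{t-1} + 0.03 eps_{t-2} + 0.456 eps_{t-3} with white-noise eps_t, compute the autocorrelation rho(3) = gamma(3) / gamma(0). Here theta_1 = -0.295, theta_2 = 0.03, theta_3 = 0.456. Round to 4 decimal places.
\rho(3) = 0.3519

For an MA(q) process with theta_0 = 1, the autocovariance is
  gamma(k) = sigma^2 * sum_{i=0..q-k} theta_i * theta_{i+k},
and rho(k) = gamma(k) / gamma(0). Sigma^2 cancels.
  numerator   = (1)*(0.456) = 0.456.
  denominator = (1)^2 + (-0.295)^2 + (0.03)^2 + (0.456)^2 = 1.295861.
  rho(3) = 0.456 / 1.295861 = 0.3519.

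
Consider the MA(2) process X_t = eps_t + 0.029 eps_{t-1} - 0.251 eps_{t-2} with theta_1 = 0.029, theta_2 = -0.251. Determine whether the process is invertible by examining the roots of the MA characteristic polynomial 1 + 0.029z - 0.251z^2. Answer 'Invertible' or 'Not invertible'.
\text{Invertible}

The MA(q) characteristic polynomial is P(z) = 1 + 0.029z - 0.251z^2.
Invertibility requires all roots to lie outside the unit circle, i.e. |z| > 1 for every root.
Set 1 + (0.029) z + (-0.251) z^2 = 0, i.e. a z^2 + b z + c = 0 with a = -0.251, b = 0.029, c = 1.
Discriminant D = b^2 - 4ac = (0.029)^2 - 4*(-0.251)*1 = 0.000841 - (-1.004) = 1.004841.
D >= 0, so the roots are real: z = (-b +/- sqrt(D)) / (2a) = (-0.029 +/- 1.002418) / (-0.502).
  z_1 = (-0.029 + 1.002418) / (-0.502) = -1.9391,   |z_1| = 1.9391.
  z_2 = (-0.029 - 1.002418) / (-0.502) = 2.0546,   |z_2| = 2.0546.
Moduli of all roots: 1.9391, 2.0546.
All moduli strictly greater than 1? Yes.
Verdict: Invertible.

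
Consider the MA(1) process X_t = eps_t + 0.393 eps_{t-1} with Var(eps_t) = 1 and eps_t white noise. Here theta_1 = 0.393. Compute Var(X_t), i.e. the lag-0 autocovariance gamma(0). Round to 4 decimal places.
\gamma(0) = 1.1544

For an MA(q) process X_t = eps_t + sum_i theta_i eps_{t-i} with
Var(eps_t) = sigma^2, the variance is
  gamma(0) = sigma^2 * (1 + sum_i theta_i^2).
  sum_i theta_i^2 = (0.393)^2 = 0.154449.
  gamma(0) = 1 * (1 + 0.154449) = 1 * 1.154449 = 1.154449, which rounds to 1.1544.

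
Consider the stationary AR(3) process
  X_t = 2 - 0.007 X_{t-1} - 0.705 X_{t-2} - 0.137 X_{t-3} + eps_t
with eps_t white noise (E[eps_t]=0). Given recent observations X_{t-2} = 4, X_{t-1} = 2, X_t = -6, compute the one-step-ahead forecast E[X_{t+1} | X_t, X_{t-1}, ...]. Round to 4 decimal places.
E[X_{t+1} \mid \mathcal F_t] = 0.0840

For an AR(p) model X_t = c + sum_i phi_i X_{t-i} + eps_t, the
one-step-ahead conditional mean is
  E[X_{t+1} | X_t, ...] = c + sum_i phi_i X_{t+1-i}.
Substitute known values:
  E[X_{t+1} | ...] = 2 + (-0.007) * (-6) + (-0.705) * (2) + (-0.137) * (4)
                   = 0.0840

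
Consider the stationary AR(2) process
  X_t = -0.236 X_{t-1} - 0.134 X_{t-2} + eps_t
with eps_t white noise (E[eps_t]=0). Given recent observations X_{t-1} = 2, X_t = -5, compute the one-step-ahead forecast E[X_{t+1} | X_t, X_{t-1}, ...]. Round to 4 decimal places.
E[X_{t+1} \mid \mathcal F_t] = 0.9120

For an AR(p) model X_t = c + sum_i phi_i X_{t-i} + eps_t, the
one-step-ahead conditional mean is
  E[X_{t+1} | X_t, ...] = c + sum_i phi_i X_{t+1-i}.
Substitute known values:
  E[X_{t+1} | ...] = (-0.236) * (-5) + (-0.134) * (2)
                   = 0.9120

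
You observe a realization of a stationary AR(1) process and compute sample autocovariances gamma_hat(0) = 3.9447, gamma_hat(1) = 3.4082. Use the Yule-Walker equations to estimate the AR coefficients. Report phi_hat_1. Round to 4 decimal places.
\hat\phi_{1} = 0.8640

The Yule-Walker equations for an AR(p) process read, in matrix form,
  Gamma_p phi = r_p,   with   (Gamma_p)_{ij} = gamma(|i - j|),
                       (r_p)_i = gamma(i),   i,j = 1..p.
Substitute the sample gammas (Toeplitz matrix and right-hand side of size 1):
  Gamma_p = [[3.9447]]
  r_p     = [3.4082]
With p = 1 this is the single equation gamma(0) phi_1 = gamma(1):
  phi_hat_1 = gamma(1) / gamma(0) = 3.4082 / 3.9447 = 0.8640.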